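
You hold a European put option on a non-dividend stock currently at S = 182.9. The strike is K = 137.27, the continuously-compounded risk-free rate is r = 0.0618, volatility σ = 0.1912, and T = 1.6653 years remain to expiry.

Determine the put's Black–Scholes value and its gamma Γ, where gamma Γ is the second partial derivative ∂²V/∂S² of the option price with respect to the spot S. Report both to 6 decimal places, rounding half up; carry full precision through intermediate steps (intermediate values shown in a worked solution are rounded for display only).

σ√T = 0.1912·√1.6653 = 0.246737
d₁ = (ln(S/K) + (r+σ²/2)T) / (σ√T) = (ln(182.9/137.27) + (0.0618+0.1912²/2)·1.6653) / 0.246737 = (0.286990 + 0.133355) / 0.246737 = 1.703616
d₂ = d₁ − σ√T = 1.703616 − 0.246737 = 1.456879
e^{−rT} = e^{−0.0618·1.6653} = 0.902203
N(−d₁) = 0.044226,  N(−d₂) = 0.072575
Put price V = K·e^{−rT}·N(−d₂) − S·N(−d₁) = 8.988074 − 8.089020 = 0.899054
φ(d₁) = (1/√(2π))·e^{−d₁²/2} = 0.093472
Γ = φ(d₁) / (S·σ·√T) = 0.002071

price = 0.899054
Γ = 0.002071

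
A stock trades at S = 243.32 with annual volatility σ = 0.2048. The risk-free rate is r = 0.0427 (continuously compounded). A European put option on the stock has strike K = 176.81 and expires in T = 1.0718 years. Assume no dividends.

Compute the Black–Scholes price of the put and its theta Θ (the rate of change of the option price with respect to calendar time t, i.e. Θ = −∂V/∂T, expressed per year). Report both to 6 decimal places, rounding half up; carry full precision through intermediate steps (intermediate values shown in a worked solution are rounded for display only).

price = 0.742068
Θ = -1.423827

σ√T = 0.2048·√1.0718 = 0.212025
d₁ = (ln(S/K) + (r+σ²/2)T) / (σ√T) = (ln(243.32/176.81) + (0.0427+0.2048²/2)·1.0718) / 0.212025 = (0.319302 + 0.068243) / 0.212025 = 1.827827
d₂ = d₁ − σ√T = 1.827827 − 0.212025 = 1.615802
e^{−rT} = e^{−0.0427·1.0718} = 0.955266
N(−d₁) = 0.033788,  N(−d₂) = 0.053069
Put price V = K·e^{−rT}·N(−d₂) − S·N(−d₁) = 8.963299 − 8.221231 = 0.742068
φ(d₁) = (1/√(2π))·e^{−d₁²/2} = 0.075064
Θ = −S·φ(d₁)·σ/(2√T) + r·K·e^{−rT}·N(−d₂) = −1.806560 + 0.382733 = -1.423827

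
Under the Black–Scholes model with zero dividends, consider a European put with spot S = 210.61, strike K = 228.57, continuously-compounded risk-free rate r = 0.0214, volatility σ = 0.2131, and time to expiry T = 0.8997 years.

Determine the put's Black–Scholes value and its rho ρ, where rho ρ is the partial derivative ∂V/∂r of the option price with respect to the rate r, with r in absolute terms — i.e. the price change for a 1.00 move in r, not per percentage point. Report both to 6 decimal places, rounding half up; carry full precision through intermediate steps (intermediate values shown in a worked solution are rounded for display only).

σ√T = 0.2131·√0.8997 = 0.202131
d₁ = (ln(S/K) + (r+σ²/2)T) / (σ√T) = (ln(210.61/228.57) + (0.0214+0.2131²/2)·0.8997) / 0.202131 = (-0.081834 + 0.039682) / 0.202131 = -0.208540
d₂ = d₁ − σ√T = -0.208540 − 0.202131 = -0.410671
e^{−rT} = e^{−0.0214·0.8997} = 0.980931
N(−d₁) = 0.582597,  N(−d₂) = 0.659343
Put price V = K·e^{−rT}·N(−d₂) − S·N(−d₁) = 147.832192 − 122.700650 = 25.131542
ρ = −K·T·e^{−rT}·N(−d₂) = -133.004623

price = 25.131542
ρ = -133.004623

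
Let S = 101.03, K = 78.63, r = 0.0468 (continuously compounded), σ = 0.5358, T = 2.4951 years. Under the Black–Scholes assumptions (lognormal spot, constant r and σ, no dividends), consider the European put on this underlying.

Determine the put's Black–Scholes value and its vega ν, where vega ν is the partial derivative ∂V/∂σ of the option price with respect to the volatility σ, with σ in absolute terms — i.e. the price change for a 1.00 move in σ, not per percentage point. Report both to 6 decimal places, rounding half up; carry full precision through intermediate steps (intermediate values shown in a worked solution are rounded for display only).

σ√T = 0.5358·√2.4951 = 0.846344
d₁ = (ln(S/K) + (r+σ²/2)T) / (σ√T) = (ln(101.03/78.63) + (0.0468+0.5358²/2)·2.4951) / 0.846344 = (0.250664 + 0.474919) / 0.846344 = 0.857316
d₂ = d₁ − σ√T = 0.857316 − 0.846344 = 0.010972
e^{−rT} = e^{−0.0468·2.4951} = 0.889789
N(−d₁) = 0.195635,  N(−d₂) = 0.495623
Put price V = K·e^{−rT}·N(−d₂) − S·N(−d₁) = 34.675819 − 19.765027 = 14.910792
φ(d₁) = (1/√(2π))·e^{−d₁²/2} = 0.276254
ν = S·φ(d₁)·√T = 44.086266

price = 14.910792
ν = 44.086266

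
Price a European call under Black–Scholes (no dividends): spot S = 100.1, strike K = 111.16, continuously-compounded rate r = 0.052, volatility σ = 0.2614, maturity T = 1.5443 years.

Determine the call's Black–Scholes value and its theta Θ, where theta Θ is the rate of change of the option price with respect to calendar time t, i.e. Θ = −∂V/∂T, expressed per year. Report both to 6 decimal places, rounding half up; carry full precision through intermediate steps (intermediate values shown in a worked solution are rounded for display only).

σ√T = 0.2614·√1.5443 = 0.324841
d₁ = (ln(S/K) + (r+σ²/2)T) / (σ√T) = (ln(100.1/111.16) + (0.052+0.2614²/2)·1.5443) / 0.324841 = (-0.104801 + 0.133065) / 0.324841 = 0.087008
d₂ = d₁ − σ√T = 0.087008 − 0.324841 = -0.237834
e^{−rT} = e^{−0.052·1.5443} = 0.922836
N(d₁) = 0.534667,  N(d₂) = 0.406005
Call price V = S·N(d₁) − K·e^{−rT}·N(d₂) = 53.520192 − 41.648991 = 11.871201
φ(d₁) = (1/√(2π))·e^{−d₁²/2} = 0.397435
Θ = −S·φ(d₁)·σ/(2√T) − r·K·e^{−rT}·N(d₂) = −4.184177 − 2.165748 = -6.349924

price = 11.871201
Θ = -6.349924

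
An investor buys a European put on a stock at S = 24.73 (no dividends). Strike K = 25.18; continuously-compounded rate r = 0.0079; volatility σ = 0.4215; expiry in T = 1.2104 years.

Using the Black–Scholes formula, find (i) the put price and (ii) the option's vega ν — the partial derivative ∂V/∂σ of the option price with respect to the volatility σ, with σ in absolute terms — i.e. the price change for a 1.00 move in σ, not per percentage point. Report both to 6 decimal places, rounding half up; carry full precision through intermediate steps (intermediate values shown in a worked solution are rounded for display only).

price = 4.659608
ν = 10.609420

σ√T = 0.4215·√1.2104 = 0.463727
d₁ = (ln(S/K) + (r+σ²/2)T) / (σ√T) = (ln(24.73/25.18) + (0.0079+0.4215²/2)·1.2104) / 0.463727 = (-0.018033 + 0.117083) / 0.463727 = 0.213597
d₂ = d₁ − σ√T = 0.213597 − 0.463727 = -0.250130
e^{−rT} = e^{−0.0079·1.2104} = 0.990483
N(−d₁) = 0.415431,  N(−d₂) = 0.598757
Put price V = K·e^{−rT}·N(−d₂) − S·N(−d₁) = 14.933213 − 10.273605 = 4.659608
φ(d₁) = (1/√(2π))·e^{−d₁²/2} = 0.389945
ν = S·φ(d₁)·√T = 10.609420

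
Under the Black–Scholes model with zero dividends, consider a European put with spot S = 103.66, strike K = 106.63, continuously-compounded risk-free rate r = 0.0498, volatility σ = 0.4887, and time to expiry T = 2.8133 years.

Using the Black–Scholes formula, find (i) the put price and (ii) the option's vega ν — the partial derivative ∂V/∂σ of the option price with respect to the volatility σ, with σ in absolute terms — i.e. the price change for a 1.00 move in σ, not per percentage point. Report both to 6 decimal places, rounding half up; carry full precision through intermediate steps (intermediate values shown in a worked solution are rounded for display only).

σ√T = 0.4887·√2.8133 = 0.819691
d₁ = (ln(S/K) + (r+σ²/2)T) / (σ√T) = (ln(103.66/106.63) + (0.0498+0.4887²/2)·2.8133) / 0.819691 = (-0.028249 + 0.476049) / 0.819691 = 0.546304
d₂ = d₁ − σ√T = 0.546304 − 0.819691 = -0.273387
e^{−rT} = e^{−0.0498·2.8133} = 0.869269
N(−d₁) = 0.292428,  N(−d₂) = 0.607722
Put price V = K·e^{−rT}·N(−d₂) − S·N(−d₁) = 56.329886 − 30.313135 = 26.016750
φ(d₁) = (1/√(2π))·e^{−d₁²/2} = 0.343639
ν = S·φ(d₁)·√T = 59.747826

price = 26.016750
ν = 59.747826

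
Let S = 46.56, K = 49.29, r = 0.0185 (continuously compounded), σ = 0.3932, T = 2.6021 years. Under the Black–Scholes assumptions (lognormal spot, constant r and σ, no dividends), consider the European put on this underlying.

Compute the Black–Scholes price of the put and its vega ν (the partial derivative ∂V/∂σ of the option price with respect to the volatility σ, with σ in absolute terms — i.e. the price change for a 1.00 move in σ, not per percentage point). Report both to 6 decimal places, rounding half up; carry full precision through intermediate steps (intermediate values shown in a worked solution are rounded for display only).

price = 11.846160
ν = 28.616922

σ√T = 0.3932·√2.6021 = 0.634272
d₁ = (ln(S/K) + (r+σ²/2)T) / (σ√T) = (ln(46.56/49.29) + (0.0185+0.3932²/2)·2.6021) / 0.634272 = (-0.056979 + 0.249289) / 0.634272 = 0.303198
d₂ = d₁ − σ√T = 0.303198 − 0.634272 = -0.331074
e^{−rT} = e^{−0.0185·2.6021} = 0.953001
N(−d₁) = 0.380870,  N(−d₂) = 0.629706
Put price V = K·e^{−rT}·N(−d₂) − S·N(−d₁) = 29.579446 − 17.733286 = 11.846160
φ(d₁) = (1/√(2π))·e^{−d₁²/2} = 0.381020
ν = S·φ(d₁)·√T = 28.616922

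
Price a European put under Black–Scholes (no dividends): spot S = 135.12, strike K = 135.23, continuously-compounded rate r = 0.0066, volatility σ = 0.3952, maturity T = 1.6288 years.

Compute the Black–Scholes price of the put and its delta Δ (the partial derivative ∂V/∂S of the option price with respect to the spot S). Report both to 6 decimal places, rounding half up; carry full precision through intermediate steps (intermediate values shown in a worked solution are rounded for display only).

σ√T = 0.3952·√1.6288 = 0.504372
d₁ = (ln(S/K) + (r+σ²/2)T) / (σ√T) = (ln(135.12/135.23) + (0.0066+0.3952²/2)·1.6288) / 0.504372 = (-0.000814 + 0.137946) / 0.504372 = 0.271886
d₂ = d₁ − σ√T = 0.271886 − 0.504372 = -0.232486
e^{−rT} = e^{−0.0066·1.6288} = 0.989307
N(−d₁) = 0.392855,  N(−d₂) = 0.591920
Put price V = K·e^{−rT}·N(−d₂) − S·N(−d₁) = 79.189394 − 53.082530 = 26.106864
Δ = −N(−d₁) = -0.392855

price = 26.106864
Δ = -0.392855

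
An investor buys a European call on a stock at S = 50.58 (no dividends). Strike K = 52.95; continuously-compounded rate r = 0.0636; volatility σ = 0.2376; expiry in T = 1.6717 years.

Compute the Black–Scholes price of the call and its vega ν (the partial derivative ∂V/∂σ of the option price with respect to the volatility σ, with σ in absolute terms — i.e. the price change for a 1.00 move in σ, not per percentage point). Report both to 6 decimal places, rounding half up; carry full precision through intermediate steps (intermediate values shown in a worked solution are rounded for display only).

σ√T = 0.2376·√1.6717 = 0.307203
d₁ = (ln(S/K) + (r+σ²/2)T) / (σ√T) = (ln(50.58/52.95) + (0.0636+0.2376²/2)·1.6717) / 0.307203 = (-0.045792 + 0.153507) / 0.307203 = 0.350632
d₂ = d₁ − σ√T = 0.350632 − 0.307203 = 0.043429
e^{−rT} = e^{−0.0636·1.6717} = 0.899137
N(d₁) = 0.637068,  N(d₂) = 0.517320
Call price V = S·N(d₁) − K·e^{−rT}·N(d₂) = 32.222883 − 24.629243 = 7.593641
φ(d₁) = (1/√(2π))·e^{−d₁²/2} = 0.375157
ν = S·φ(d₁)·√T = 24.534172

price = 7.593641
ν = 24.534172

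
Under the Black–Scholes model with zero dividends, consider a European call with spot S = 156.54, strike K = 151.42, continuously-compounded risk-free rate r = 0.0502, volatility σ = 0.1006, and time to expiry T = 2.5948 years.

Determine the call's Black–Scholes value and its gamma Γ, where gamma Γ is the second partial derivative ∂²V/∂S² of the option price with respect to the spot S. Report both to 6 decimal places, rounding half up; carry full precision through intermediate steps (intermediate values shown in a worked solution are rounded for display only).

σ√T = 0.1006·√2.5948 = 0.162050
d₁ = (ln(S/K) + (r+σ²/2)T) / (σ√T) = (ln(156.54/151.42) + (0.0502+0.1006²/2)·2.5948) / 0.162050 = (0.033254 + 0.143389) / 0.162050 = 1.090052
d₂ = d₁ − σ√T = 1.090052 − 0.162050 = 0.928001
e^{−rT} = e^{−0.0502·2.5948} = 0.877868
N(d₁) = 0.862155,  N(d₂) = 0.823297
Call price V = S·N(d₁) − K·e^{−rT}·N(d₂) = 134.961717 − 109.438167 = 25.523550
φ(d₁) = (1/√(2π))·e^{−d₁²/2} = 0.220238
Γ = φ(d₁) / (S·σ·√T) = 0.008682

price = 25.523550
Γ = 0.008682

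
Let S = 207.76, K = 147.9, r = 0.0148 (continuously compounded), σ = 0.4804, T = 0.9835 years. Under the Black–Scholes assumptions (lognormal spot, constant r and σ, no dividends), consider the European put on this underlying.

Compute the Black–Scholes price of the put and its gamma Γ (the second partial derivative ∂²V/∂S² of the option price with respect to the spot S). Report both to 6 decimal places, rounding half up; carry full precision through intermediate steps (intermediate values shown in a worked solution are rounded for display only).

σ√T = 0.4804·√0.9835 = 0.476420
d₁ = (ln(S/K) + (r+σ²/2)T) / (σ√T) = (ln(207.76/147.9) + (0.0148+0.4804²/2)·0.9835) / 0.476420 = (0.339847 + 0.128044) / 0.476420 = 0.982098
d₂ = d₁ − σ√T = 0.982098 − 0.476420 = 0.505677
e^{−rT} = e^{−0.0148·0.9835} = 0.985550
N(−d₁) = 0.163026,  N(−d₂) = 0.306542
Put price V = K·e^{−rT}·N(−d₂) − S·N(−d₁) = 44.682359 − 33.870262 = 10.812097
φ(d₁) = (1/√(2π))·e^{−d₁²/2} = 0.246302
Γ = φ(d₁) / (S·σ·√T) = 0.002488

price = 10.812097
Γ = 0.002488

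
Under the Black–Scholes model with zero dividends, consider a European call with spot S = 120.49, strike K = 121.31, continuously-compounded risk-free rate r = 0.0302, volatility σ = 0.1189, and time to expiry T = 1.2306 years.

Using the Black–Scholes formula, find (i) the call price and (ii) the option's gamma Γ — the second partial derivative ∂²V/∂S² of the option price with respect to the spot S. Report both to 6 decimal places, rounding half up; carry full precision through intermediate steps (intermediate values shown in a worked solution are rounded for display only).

price = 8.208181
Γ = 0.024025

σ√T = 0.1189·√1.2306 = 0.131899
d₁ = (ln(S/K) + (r+σ²/2)T) / (σ√T) = (ln(120.49/121.31) + (0.0302+0.1189²/2)·1.2306) / 0.131899 = (-0.006782 + 0.045863) / 0.131899 = 0.296290
d₂ = d₁ − σ√T = 0.296290 − 0.131899 = 0.164391
e^{−rT} = e^{−0.0302·1.2306} = 0.963518
N(d₁) = 0.616496,  N(d₂) = 0.565288
Call price V = S·N(d₁) − K·e^{−rT}·N(d₂) = 74.281568 − 66.073387 = 8.208181
φ(d₁) = (1/√(2π))·e^{−d₁²/2} = 0.381810
Γ = φ(d₁) / (S·σ·√T) = 0.024025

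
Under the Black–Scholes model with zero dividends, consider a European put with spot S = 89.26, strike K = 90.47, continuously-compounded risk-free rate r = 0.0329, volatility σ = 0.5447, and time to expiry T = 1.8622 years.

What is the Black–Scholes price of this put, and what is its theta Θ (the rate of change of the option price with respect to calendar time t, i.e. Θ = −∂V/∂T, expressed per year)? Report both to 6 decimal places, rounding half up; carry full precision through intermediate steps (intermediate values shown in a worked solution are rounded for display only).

price = 23.234915
Θ = -4.724899

σ√T = 0.5447·√1.8622 = 0.743311
d₁ = (ln(S/K) + (r+σ²/2)T) / (σ√T) = (ln(89.26/90.47) + (0.0329+0.5447²/2)·1.8622) / 0.743311 = (-0.013465 + 0.337522) / 0.743311 = 0.435964
d₂ = d₁ − σ√T = 0.435964 − 0.743311 = -0.307347
e^{−rT} = e^{−0.0329·1.8622} = 0.940573
N(−d₁) = 0.331431,  N(−d₂) = 0.620710
Put price V = K·e^{−rT}·N(−d₂) − S·N(−d₁) = 52.818470 − 29.583556 = 23.234915
φ(d₁) = (1/√(2π))·e^{−d₁²/2} = 0.362776
Θ = −S·φ(d₁)·σ/(2√T) + r·K·e^{−rT}·N(−d₂) = −6.462627 + 1.737728 = -4.724899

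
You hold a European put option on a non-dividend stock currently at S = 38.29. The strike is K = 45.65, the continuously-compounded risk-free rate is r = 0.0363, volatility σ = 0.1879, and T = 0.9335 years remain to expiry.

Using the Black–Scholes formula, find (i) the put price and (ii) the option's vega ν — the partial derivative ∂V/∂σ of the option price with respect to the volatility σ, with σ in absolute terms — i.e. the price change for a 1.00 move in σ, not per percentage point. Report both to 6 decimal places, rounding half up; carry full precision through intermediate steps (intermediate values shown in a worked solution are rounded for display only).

σ√T = 0.1879·√0.9335 = 0.181545
d₁ = (ln(S/K) + (r+σ²/2)T) / (σ√T) = (ln(38.29/45.65) + (0.0363+0.1879²/2)·0.9335) / 0.181545 = (-0.175815 + 0.050365) / 0.181545 = -0.691011
d₂ = d₁ − σ√T = -0.691011 − 0.181545 = -0.872556
e^{−rT} = e^{−0.0363·0.9335} = 0.966682
N(−d₁) = 0.755221,  N(−d₂) = 0.808547
Put price V = K·e^{−rT}·N(−d₂) − S·N(−d₁) = 35.680404 − 28.917402 = 6.763002
φ(d₁) = (1/√(2π))·e^{−d₁²/2} = 0.314212
ν = S·φ(d₁)·√T = 11.624266

price = 6.763002
ν = 11.624266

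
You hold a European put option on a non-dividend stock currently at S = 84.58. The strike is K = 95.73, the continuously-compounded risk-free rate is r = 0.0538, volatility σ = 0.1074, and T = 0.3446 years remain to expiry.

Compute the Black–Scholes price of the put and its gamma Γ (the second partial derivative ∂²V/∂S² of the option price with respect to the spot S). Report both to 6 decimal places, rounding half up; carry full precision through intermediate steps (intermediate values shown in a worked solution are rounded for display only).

σ√T = 0.1074·√0.3446 = 0.063047
d₁ = (ln(S/K) + (r+σ²/2)T) / (σ√T) = (ln(84.58/95.73) + (0.0538+0.1074²/2)·0.3446) / 0.063047 = (-0.123834 + 0.020527) / 0.063047 = -1.638580
d₂ = d₁ − σ√T = -1.638580 − 0.063047 = -1.701627
e^{−rT} = e^{−0.0538·0.3446} = 0.981631
N(−d₁) = 0.949350,  N(−d₂) = 0.955587
Put price V = K·e^{−rT}·N(−d₂) − S·N(−d₁) = 89.798039 − 80.295994 = 9.502045
φ(d₁) = (1/√(2π))·e^{−d₁²/2} = 0.104203
Γ = φ(d₁) / (S·σ·√T) = 0.019541

price = 9.502045
Γ = 0.019541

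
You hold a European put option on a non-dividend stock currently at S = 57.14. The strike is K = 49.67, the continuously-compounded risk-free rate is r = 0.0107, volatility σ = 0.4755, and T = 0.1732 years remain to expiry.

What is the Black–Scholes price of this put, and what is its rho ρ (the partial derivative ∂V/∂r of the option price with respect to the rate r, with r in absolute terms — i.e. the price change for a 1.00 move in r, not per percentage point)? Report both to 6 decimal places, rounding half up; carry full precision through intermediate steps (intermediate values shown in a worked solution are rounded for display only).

price = 1.457114
ρ = -2.302619

σ√T = 0.4755·√0.1732 = 0.197890
d₁ = (ln(S/K) + (r+σ²/2)T) / (σ√T) = (ln(57.14/49.67) + (0.0107+0.4755²/2)·0.1732) / 0.197890 = (0.140103 + 0.021434) / 0.197890 = 0.816295
d₂ = d₁ − σ√T = 0.816295 − 0.197890 = 0.618404
e^{−rT} = e^{−0.0107·0.1732} = 0.998148
N(−d₁) = 0.207166,  N(−d₂) = 0.268154
Put price V = K·e^{−rT}·N(−d₂) − S·N(−d₁) = 13.294568 − 11.837454 = 1.457114
ρ = −K·T·e^{−rT}·N(−d₂) = -2.302619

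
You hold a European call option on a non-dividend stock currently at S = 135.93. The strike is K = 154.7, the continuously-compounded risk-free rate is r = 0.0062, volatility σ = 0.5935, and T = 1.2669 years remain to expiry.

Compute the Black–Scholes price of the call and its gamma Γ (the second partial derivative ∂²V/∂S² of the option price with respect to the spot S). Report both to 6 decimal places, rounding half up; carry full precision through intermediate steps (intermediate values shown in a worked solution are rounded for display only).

σ√T = 0.5935·√1.2669 = 0.668024
d₁ = (ln(S/K) + (r+σ²/2)T) / (σ√T) = (ln(135.93/154.7) + (0.0062+0.5935²/2)·1.2669) / 0.668024 = (-0.129348 + 0.230983) / 0.668024 = 0.152143
d₂ = d₁ − σ√T = 0.152143 − 0.668024 = -0.515881
e^{−rT} = e^{−0.0062·1.2669} = 0.992176
N(d₁) = 0.560463,  N(d₂) = 0.302969
Call price V = S·N(d₁) − K·e^{−rT}·N(d₂) = 76.183708 − 46.502559 = 29.681149
φ(d₁) = (1/√(2π))·e^{−d₁²/2} = 0.394352
Γ = φ(d₁) / (S·σ·√T) = 0.004343

price = 29.681149
Γ = 0.004343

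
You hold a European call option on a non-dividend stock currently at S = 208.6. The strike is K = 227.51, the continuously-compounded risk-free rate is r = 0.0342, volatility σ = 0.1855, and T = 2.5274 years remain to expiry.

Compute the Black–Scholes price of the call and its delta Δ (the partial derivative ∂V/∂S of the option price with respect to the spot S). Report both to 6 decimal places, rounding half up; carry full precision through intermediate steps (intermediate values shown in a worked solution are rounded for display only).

price = 24.421931
Δ = 0.558159

σ√T = 0.1855·√2.5274 = 0.294904
d₁ = (ln(S/K) + (r+σ²/2)T) / (σ√T) = (ln(208.6/227.51) + (0.0342+0.1855²/2)·2.5274) / 0.294904 = (-0.086776 + 0.129921) / 0.294904 = 0.146304
d₂ = d₁ − σ√T = 0.146304 − 0.294904 = -0.148600
e^{−rT} = e^{−0.0342·2.5274} = 0.917193
N(d₁) = 0.558159,  N(d₂) = 0.440935
Call price V = S·N(d₁) − K·e^{−rT}·N(d₂) = 116.432030 − 92.010099 = 24.421931
Δ = N(d₁) = 0.558159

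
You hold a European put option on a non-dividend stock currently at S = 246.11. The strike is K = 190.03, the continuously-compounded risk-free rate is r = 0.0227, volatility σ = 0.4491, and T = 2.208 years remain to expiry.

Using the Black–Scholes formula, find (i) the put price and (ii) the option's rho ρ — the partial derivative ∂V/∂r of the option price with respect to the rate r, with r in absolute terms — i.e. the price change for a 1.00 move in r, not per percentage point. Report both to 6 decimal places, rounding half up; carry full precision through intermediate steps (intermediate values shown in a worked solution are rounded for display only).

price = 28.692718
ρ = -179.064297

σ√T = 0.4491·√2.208 = 0.667333
d₁ = (ln(S/K) + (r+σ²/2)T) / (σ√T) = (ln(246.11/190.03) + (0.0227+0.4491²/2)·2.208) / 0.667333 = (0.258597 + 0.272788) / 0.667333 = 0.796281
d₂ = d₁ − σ√T = 0.796281 − 0.667333 = 0.128948
e^{−rT} = e^{−0.0227·2.208} = 0.951114
N(−d₁) = 0.212934,  N(−d₂) = 0.448699
Put price V = K·e^{−rT}·N(−d₂) − S·N(−d₁) = 81.097960 − 52.405242 = 28.692718
ρ = −K·T·e^{−rT}·N(−d₂) = -179.064297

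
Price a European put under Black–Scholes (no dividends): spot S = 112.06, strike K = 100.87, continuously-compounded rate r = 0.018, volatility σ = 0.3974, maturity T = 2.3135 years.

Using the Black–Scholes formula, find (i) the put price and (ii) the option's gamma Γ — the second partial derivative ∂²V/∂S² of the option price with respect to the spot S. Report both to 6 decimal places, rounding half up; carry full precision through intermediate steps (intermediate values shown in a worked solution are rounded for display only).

σ√T = 0.3974·√2.3135 = 0.604453
d₁ = (ln(S/K) + (r+σ²/2)T) / (σ√T) = (ln(112.06/100.87) + (0.018+0.3974²/2)·2.3135) / 0.604453 = (0.105202 + 0.224325) / 0.604453 = 0.545165
d₂ = d₁ − σ√T = 0.545165 − 0.604453 = -0.059288
e^{−rT} = e^{−0.018·2.3135} = 0.959212
N(−d₁) = 0.292820,  N(−d₂) = 0.523639
Put price V = K·e^{−rT}·N(−d₂) − S·N(−d₁) = 50.665044 − 32.813412 = 17.851632
φ(d₁) = (1/√(2π))·e^{−d₁²/2} = 0.343853
Γ = φ(d₁) / (S·σ·√T) = 0.005076

price = 17.851632
Γ = 0.005076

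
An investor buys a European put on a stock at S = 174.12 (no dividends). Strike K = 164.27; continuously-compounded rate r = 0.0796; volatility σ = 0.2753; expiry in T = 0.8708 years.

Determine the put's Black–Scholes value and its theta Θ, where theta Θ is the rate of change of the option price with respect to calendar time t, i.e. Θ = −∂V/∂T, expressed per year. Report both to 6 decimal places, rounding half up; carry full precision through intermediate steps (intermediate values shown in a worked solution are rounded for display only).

σ√T = 0.2753·√0.8708 = 0.256901
d₁ = (ln(S/K) + (r+σ²/2)T) / (σ√T) = (ln(174.12/164.27) + (0.0796+0.2753²/2)·0.8708) / 0.256901 = (0.058233 + 0.102315) / 0.256901 = 0.624942
d₂ = d₁ − σ√T = 0.624942 − 0.256901 = 0.368041
e^{−rT} = e^{−0.0796·0.8708} = 0.933032
N(−d₁) = 0.266005,  N(−d₂) = 0.356421
Put price V = K·e^{−rT}·N(−d₂) − S·N(−d₁) = 54.628416 − 46.316737 = 8.311679
φ(d₁) = (1/√(2π))·e^{−d₁²/2} = 0.328173
Θ = −S·φ(d₁)·σ/(2√T) + r·K·e^{−rT}·N(−d₂) = −8.428852 + 4.348422 = -4.080430

price = 8.311679
Θ = -4.080430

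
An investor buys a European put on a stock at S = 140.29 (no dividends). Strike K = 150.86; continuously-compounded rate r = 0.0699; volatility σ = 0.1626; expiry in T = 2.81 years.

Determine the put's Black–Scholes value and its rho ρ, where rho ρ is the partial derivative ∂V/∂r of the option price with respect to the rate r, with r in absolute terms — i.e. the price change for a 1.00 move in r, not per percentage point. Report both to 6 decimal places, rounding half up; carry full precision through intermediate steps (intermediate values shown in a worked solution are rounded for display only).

σ√T = 0.1626·√2.81 = 0.272567
d₁ = (ln(S/K) + (r+σ²/2)T) / (σ√T) = (ln(140.29/150.86) + (0.0699+0.1626²/2)·2.81) / 0.272567 = (-0.072641 + 0.233565) / 0.272567 = 0.590404
d₂ = d₁ − σ√T = 0.590404 − 0.272567 = 0.317837
e^{−rT} = e^{−0.0699·2.81} = 0.821668
N(−d₁) = 0.277460,  N(−d₂) = 0.375304
Put price V = K·e^{−rT}·N(−d₂) − S·N(−d₁) = 46.521520 − 38.924833 = 7.596687
ρ = −K·T·e^{−rT}·N(−d₂) = -130.725470

price = 7.596687
ρ = -130.725470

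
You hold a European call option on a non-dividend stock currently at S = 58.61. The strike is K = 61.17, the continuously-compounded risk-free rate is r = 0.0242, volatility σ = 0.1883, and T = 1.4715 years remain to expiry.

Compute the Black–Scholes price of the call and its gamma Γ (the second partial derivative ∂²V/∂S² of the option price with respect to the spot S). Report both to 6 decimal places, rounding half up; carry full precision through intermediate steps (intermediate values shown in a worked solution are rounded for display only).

price = 5.140961
Γ = 0.029697

σ√T = 0.1883·√1.4715 = 0.228418
d₁ = (ln(S/K) + (r+σ²/2)T) / (σ√T) = (ln(58.61/61.17) + (0.0242+0.1883²/2)·1.4715) / 0.228418 = (-0.042752 + 0.061698) / 0.228418 = 0.082945
d₂ = d₁ − σ√T = 0.082945 − 0.228418 = -0.145473
e^{−rT} = e^{−0.0242·1.4715} = 0.965016
N(d₁) = 0.533052,  N(d₂) = 0.442169
Call price V = S·N(d₁) − K·e^{−rT}·N(d₂) = 31.242202 − 26.101241 = 5.140961
φ(d₁) = (1/√(2π))·e^{−d₁²/2} = 0.397572
Γ = φ(d₁) / (S·σ·√T) = 0.029697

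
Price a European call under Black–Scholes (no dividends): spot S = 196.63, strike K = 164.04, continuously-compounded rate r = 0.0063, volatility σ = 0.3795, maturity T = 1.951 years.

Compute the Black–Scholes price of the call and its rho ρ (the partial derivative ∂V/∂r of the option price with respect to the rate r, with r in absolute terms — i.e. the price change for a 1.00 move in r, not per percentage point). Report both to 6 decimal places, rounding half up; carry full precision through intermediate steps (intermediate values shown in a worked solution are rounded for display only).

price = 57.184875
ρ = 170.658282

σ√T = 0.3795·√1.951 = 0.530079
d₁ = (ln(S/K) + (r+σ²/2)T) / (σ√T) = (ln(196.63/164.04) + (0.0063+0.3795²/2)·1.951) / 0.530079 = (0.181213 + 0.152783) / 0.530079 = 0.630089
d₂ = d₁ − σ√T = 0.630089 − 0.530079 = 0.100010
e^{−rT} = e^{−0.0063·1.951} = 0.987784
N(d₁) = 0.735682,  N(d₂) = 0.539832
Call price V = S·N(d₁) − K·e^{−rT}·N(d₂) = 144.657085 − 87.472210 = 57.184875
ρ = K·T·e^{−rT}·N(d₂) = 170.658282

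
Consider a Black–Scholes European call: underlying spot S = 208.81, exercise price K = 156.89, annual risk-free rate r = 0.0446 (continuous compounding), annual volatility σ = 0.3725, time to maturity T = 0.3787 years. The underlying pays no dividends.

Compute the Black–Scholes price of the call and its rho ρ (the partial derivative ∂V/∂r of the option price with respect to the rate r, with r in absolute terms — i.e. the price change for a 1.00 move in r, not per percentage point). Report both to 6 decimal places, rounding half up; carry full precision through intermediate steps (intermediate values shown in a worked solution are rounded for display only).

σ√T = 0.3725·√0.3787 = 0.229231
d₁ = (ln(S/K) + (r+σ²/2)T) / (σ√T) = (ln(208.81/156.89) + (0.0446+0.3725²/2)·0.3787) / 0.229231 = (0.285880 + 0.043164) / 0.229231 = 1.435421
d₂ = d₁ − σ√T = 1.435421 − 0.229231 = 1.206189
e^{−rT} = e^{−0.0446·0.3787} = 0.983252
N(d₁) = 0.924416,  N(d₂) = 0.886128
Call price V = S·N(d₁) − K·e^{−rT}·N(d₂) = 193.027380 − 136.696173 = 56.331208
ρ = K·T·e^{−rT}·N(d₂) = 51.766841

price = 56.331208
ρ = 51.766841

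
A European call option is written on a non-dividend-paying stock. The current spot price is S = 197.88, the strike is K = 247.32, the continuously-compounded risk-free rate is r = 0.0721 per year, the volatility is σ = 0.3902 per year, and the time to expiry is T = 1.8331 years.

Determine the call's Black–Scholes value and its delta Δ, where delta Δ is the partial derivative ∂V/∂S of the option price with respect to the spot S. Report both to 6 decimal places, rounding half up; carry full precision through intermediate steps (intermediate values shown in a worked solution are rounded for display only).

σ√T = 0.3902·√1.8331 = 0.528300
d₁ = (ln(S/K) + (r+σ²/2)T) / (σ√T) = (ln(197.88/247.32) + (0.0721+0.3902²/2)·1.8331) / 0.528300 = (-0.223022 + 0.271717) / 0.528300 = 0.092172
d₂ = d₁ − σ√T = 0.092172 − 0.528300 = -0.436128
e^{−rT} = e^{−0.0721·1.8331} = 0.876195
N(d₁) = 0.536719,  N(d₂) = 0.331372
Call price V = S·N(d₁) − K·e^{−rT}·N(d₂) = 106.206030 − 71.808525 = 34.397505
Δ = N(d₁) = 0.536719

price = 34.397505
Δ = 0.536719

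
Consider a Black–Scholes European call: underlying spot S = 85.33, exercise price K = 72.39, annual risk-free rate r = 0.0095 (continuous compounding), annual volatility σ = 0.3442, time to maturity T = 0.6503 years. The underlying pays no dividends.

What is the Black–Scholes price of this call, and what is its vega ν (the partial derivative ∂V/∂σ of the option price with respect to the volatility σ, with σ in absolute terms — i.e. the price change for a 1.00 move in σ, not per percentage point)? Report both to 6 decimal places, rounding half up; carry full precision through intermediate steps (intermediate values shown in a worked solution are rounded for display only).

price = 16.948233
ν = 20.666549

σ√T = 0.3442·√0.6503 = 0.277567
d₁ = (ln(S/K) + (r+σ²/2)T) / (σ√T) = (ln(85.33/72.39) + (0.0095+0.3442²/2)·0.6503) / 0.277567 = (0.164458 + 0.044700) / 0.277567 = 0.753539
d₂ = d₁ − σ√T = 0.753539 − 0.277567 = 0.475972
e^{−rT} = e^{−0.0095·0.6503} = 0.993841
N(d₁) = 0.774437,  N(d₂) = 0.682953
Call price V = S·N(d₁) − K·e^{−rT}·N(d₂) = 66.082702 − 49.134469 = 16.948233
φ(d₁) = (1/√(2π))·e^{−d₁²/2} = 0.300337
ν = S·φ(d₁)·√T = 20.666549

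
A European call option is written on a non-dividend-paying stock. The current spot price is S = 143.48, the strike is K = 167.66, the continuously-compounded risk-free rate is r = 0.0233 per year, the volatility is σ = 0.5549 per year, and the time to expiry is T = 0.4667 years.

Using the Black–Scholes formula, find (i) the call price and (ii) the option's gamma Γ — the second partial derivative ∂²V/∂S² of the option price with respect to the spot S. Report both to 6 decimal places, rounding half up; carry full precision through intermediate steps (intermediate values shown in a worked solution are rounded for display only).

price = 13.721222
Γ = 0.007200

σ√T = 0.5549·√0.4667 = 0.379082
d₁ = (ln(S/K) + (r+σ²/2)T) / (σ√T) = (ln(143.48/167.66) + (0.0233+0.5549²/2)·0.4667) / 0.379082 = (-0.155742 + 0.082726) / 0.379082 = -0.192614
d₂ = d₁ − σ√T = -0.192614 − 0.379082 = -0.571697
e^{−rT} = e^{−0.0233·0.4667} = 0.989185
N(d₁) = 0.423631,  N(d₂) = 0.283764
Call price V = S·N(d₁) − K·e^{−rT}·N(d₂) = 60.782518 − 47.061296 = 13.721222
φ(d₁) = (1/√(2π))·e^{−d₁²/2} = 0.391610
Γ = φ(d₁) / (S·σ·√T) = 0.007200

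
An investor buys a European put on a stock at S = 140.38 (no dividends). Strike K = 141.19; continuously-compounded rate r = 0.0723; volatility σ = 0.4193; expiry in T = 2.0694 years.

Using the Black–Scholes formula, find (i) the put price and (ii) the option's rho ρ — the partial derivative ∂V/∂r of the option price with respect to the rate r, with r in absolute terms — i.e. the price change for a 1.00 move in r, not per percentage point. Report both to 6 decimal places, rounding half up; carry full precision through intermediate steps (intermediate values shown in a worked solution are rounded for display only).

σ√T = 0.4193·√2.0694 = 0.603180
d₁ = (ln(S/K) + (r+σ²/2)T) / (σ√T) = (ln(140.38/141.19) + (0.0723+0.4193²/2)·2.0694) / 0.603180 = (-0.005753 + 0.331531) / 0.603180 = 0.540100
d₂ = d₁ − σ√T = 0.540100 − 0.603180 = -0.063081
e^{−rT} = e^{−0.0723·2.0694} = 0.861037
N(−d₁) = 0.294564,  N(−d₂) = 0.525149
Put price V = K·e^{−rT}·N(−d₂) − S·N(−d₁) = 63.842263 − 41.350923 = 22.491340
ρ = −K·T·e^{−rT}·N(−d₂) = -132.115180

price = 22.491340
ρ = -132.115180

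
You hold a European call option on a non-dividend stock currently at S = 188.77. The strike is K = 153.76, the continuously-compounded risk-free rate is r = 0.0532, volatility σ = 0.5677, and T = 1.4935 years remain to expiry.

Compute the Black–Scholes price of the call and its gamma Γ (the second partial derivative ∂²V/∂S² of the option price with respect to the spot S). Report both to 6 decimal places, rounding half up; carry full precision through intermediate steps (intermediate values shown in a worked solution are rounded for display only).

price = 71.799058
Γ = 0.002287

σ√T = 0.5677·√1.4935 = 0.693780
d₁ = (ln(S/K) + (r+σ²/2)T) / (σ√T) = (ln(188.77/153.76) + (0.0532+0.5677²/2)·1.4935) / 0.693780 = (0.205136 + 0.320119) / 0.693780 = 0.757093
d₂ = d₁ − σ√T = 0.757093 − 0.693780 = 0.063313
e^{−rT} = e^{−0.0532·1.4935} = 0.923620
N(d₁) = 0.775503,  N(d₂) = 0.525242
Call price V = S·N(d₁) − K·e^{−rT}·N(d₂) = 146.391686 − 74.592628 = 71.799058
φ(d₁) = (1/√(2π))·e^{−d₁²/2} = 0.299532
Γ = φ(d₁) / (S·σ·√T) = 0.002287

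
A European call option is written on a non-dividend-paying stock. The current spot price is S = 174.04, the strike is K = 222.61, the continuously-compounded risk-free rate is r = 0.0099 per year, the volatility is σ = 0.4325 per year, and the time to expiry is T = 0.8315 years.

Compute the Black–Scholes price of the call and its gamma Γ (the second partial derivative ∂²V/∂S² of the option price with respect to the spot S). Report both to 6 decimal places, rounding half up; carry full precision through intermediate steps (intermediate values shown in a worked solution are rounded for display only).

price = 12.836238
Γ = 0.005352

σ√T = 0.4325·√0.8315 = 0.394382
d₁ = (ln(S/K) + (r+σ²/2)T) / (σ√T) = (ln(174.04/222.61) + (0.0099+0.4325²/2)·0.8315) / 0.394382 = (-0.246136 + 0.086000) / 0.394382 = -0.406042
d₂ = d₁ − σ√T = -0.406042 − 0.394382 = -0.800424
e^{−rT} = e^{−0.0099·0.8315} = 0.991802
N(d₁) = 0.342356,  N(d₂) = 0.211733
Call price V = S·N(d₁) − K·e^{−rT}·N(d₂) = 59.583615 − 46.747376 = 12.836238
φ(d₁) = (1/√(2π))·e^{−d₁²/2} = 0.367374
Γ = φ(d₁) / (S·σ·√T) = 0.005352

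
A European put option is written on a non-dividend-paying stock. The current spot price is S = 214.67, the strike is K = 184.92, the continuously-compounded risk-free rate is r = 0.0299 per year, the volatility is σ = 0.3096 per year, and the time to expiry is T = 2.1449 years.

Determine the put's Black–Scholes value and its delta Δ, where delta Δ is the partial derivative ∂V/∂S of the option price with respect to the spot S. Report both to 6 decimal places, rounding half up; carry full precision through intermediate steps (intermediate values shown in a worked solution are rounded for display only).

price = 17.885025
Δ = -0.242852

σ√T = 0.3096·√2.1449 = 0.453424
d₁ = (ln(S/K) + (r+σ²/2)T) / (σ√T) = (ln(214.67/184.92) + (0.0299+0.3096²/2)·2.1449) / 0.453424 = (0.149179 + 0.166929) / 0.453424 = 0.697157
d₂ = d₁ − σ√T = 0.697157 − 0.453424 = 0.243733
e^{−rT} = e^{−0.0299·2.1449} = 0.937881
N(−d₁) = 0.242852,  N(−d₂) = 0.403719
Put price V = K·e^{−rT}·N(−d₂) − S·N(−d₁) = 70.018103 − 52.133078 = 17.885025
Δ = −N(−d₁) = -0.242852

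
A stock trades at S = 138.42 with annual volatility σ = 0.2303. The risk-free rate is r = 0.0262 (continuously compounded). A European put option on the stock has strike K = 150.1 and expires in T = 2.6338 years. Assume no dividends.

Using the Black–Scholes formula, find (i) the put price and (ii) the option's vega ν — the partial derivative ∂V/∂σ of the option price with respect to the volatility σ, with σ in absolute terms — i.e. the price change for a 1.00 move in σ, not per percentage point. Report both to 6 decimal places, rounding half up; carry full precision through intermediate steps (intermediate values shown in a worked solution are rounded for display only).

price = 21.489960
ν = 88.552223

σ√T = 0.2303·√2.6338 = 0.373754
d₁ = (ln(S/K) + (r+σ²/2)T) / (σ√T) = (ln(138.42/150.1) + (0.0262+0.2303²/2)·2.6338) / 0.373754 = (-0.081009 + 0.138851) / 0.373754 = 0.154760
d₂ = d₁ − σ√T = 0.154760 − 0.373754 = -0.218993
e^{−rT} = e^{−0.0262·2.6338} = 0.933321
N(−d₁) = 0.438505,  N(−d₂) = 0.586672
Put price V = K·e^{−rT}·N(−d₂) − S·N(−d₁) = 82.187841 − 60.697881 = 21.489960
φ(d₁) = (1/√(2π))·e^{−d₁²/2} = 0.394193
ν = S·φ(d₁)·√T = 88.552223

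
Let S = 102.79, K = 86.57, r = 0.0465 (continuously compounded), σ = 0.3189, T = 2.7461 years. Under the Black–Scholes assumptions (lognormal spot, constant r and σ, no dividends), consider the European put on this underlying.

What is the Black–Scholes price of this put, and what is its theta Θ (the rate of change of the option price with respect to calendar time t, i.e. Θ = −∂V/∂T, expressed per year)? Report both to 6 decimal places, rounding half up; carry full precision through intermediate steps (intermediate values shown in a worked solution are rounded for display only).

price = 8.173411
Θ = -1.443535

σ√T = 0.3189·√2.7461 = 0.528461
d₁ = (ln(S/K) + (r+σ²/2)T) / (σ√T) = (ln(102.79/86.57) + (0.0465+0.3189²/2)·2.7461) / 0.528461 = (0.171735 + 0.267329) / 0.528461 = 0.830835
d₂ = d₁ − σ√T = 0.830835 − 0.528461 = 0.302374
e^{−rT} = e^{−0.0465·2.7461} = 0.880123
N(−d₁) = 0.203033,  N(−d₂) = 0.381183
Put price V = K·e^{−rT}·N(−d₂) − S·N(−d₁) = 29.043211 − 20.869800 = 8.173411
φ(d₁) = (1/√(2π))·e^{−d₁²/2} = 0.282498
Θ = −S·φ(d₁)·σ/(2√T) + r·K·e^{−rT}·N(−d₂) = −2.794045 + 1.350509 = -1.443535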